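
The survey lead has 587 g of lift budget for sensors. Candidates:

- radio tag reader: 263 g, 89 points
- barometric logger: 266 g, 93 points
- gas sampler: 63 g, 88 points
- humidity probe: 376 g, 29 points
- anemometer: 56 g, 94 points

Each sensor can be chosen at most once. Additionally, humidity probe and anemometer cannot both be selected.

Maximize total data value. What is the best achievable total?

276

Ranking by ratio (data value/g): anemometer 1.68, gas sampler 1.40, barometric logger 0.35, radio tag reader 0.34.
Taking the top-ratio sensors first gives barometric logger + gas sampler + anemometer for 275 (385 g).
Dropping gas sampler frees 63 g; slotting in radio tag reader (263 g) lifts the total to 276 at 585 g.
Runner-up barometric logger + gas sampler + anemometer tops out at 275.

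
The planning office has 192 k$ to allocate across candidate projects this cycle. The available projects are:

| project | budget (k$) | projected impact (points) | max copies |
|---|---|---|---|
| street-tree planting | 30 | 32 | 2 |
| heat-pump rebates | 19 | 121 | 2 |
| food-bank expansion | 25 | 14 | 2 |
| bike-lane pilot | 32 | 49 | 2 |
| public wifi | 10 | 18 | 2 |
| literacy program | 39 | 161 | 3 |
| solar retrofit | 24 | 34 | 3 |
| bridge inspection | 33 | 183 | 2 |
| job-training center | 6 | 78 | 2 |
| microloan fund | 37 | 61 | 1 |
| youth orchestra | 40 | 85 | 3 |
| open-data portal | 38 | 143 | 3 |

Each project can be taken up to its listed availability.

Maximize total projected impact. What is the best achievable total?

1050

The ratio heuristic lands on 2×heat-pump rebates + 2×public wifi + literacy program + 2×bridge inspection + 2×job-training center (961) but leaves 17 k$ idle.
Replace 2×public wifi and literacy program with 2×open-data portal: the trade gains 89 net, giving 1050 at 192 k$.
Nothing else within 192 k$ beats 1050.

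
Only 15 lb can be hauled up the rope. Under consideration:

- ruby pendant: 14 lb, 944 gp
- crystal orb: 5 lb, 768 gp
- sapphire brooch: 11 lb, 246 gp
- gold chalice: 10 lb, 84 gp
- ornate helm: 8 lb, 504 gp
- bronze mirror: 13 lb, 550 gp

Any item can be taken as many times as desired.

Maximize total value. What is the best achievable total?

2304

The ratio ordering already packs tightly: 3×crystal orb, 15 lb, 2304.
No other feasible combination exceeds 2304.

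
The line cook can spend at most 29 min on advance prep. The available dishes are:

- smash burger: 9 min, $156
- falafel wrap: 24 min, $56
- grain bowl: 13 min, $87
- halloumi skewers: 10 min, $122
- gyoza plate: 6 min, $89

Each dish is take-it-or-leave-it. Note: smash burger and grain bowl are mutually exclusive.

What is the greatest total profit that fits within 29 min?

Best packing: smash burger + halloumi skewers + gyoza plate — 25 min, 367 total.
That's the maximum — no feasible swap from here does better than 367.

367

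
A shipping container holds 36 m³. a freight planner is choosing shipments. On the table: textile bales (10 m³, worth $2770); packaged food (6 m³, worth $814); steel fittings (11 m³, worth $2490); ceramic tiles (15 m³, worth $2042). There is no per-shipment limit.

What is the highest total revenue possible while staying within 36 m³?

9124

3×textile bales + packaged food uses 36 of the 36 m³ and totals 9124.
Every other selection either busts 36 m³ or fails to beat 9124.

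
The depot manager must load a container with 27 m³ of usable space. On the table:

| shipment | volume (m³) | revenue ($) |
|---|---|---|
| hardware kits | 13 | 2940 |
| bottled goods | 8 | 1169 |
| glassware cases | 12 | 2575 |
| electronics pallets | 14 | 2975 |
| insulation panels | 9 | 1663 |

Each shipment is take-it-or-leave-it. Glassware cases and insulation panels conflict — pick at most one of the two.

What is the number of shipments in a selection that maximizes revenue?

The maximum revenue within 27 m³ is 5915.
For example hardware kits + electronics pallets achieves it, using 27 m³.
Any selection reaching 5915 contains exactly 2 shipments.

2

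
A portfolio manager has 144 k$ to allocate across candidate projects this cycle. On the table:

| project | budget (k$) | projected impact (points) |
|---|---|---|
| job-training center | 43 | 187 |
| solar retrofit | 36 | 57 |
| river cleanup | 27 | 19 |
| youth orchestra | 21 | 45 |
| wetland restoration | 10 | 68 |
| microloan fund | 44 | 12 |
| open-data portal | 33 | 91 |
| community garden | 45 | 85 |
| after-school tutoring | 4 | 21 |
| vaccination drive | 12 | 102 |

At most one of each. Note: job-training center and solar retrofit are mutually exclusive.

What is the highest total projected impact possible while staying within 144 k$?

533

Density check — vaccination drive 8.50, wetland restoration 6.80, after-school tutoring 5.25, job-training center 4.35 are the best per k$.
The ratio heuristic lands on job-training center + youth orchestra + wetland restoration + open-data portal + after-school tutoring + vaccination drive (514) but leaves 21 k$ idle.
Replace youth orchestra and after-school tutoring with community garden: the trade gains 19 net, giving 533 at 143 k$.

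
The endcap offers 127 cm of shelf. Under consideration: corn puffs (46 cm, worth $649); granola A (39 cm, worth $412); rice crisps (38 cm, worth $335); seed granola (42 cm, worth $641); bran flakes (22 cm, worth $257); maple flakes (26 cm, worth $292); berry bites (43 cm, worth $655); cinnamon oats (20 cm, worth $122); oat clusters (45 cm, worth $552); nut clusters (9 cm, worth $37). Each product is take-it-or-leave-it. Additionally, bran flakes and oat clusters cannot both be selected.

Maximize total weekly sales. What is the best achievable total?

Greedy by ratio would take seed granola + bran flakes + berry bites + cinnamon oats: 127 cm used, total 1675.
The 42 cm tied up in bran flakes and cinnamon oats is better spent on granola A — total rises to 1708 (124 cm).
Next best is corn puffs + granola A + seed granola at 1702 (127 cm) — short by 6.

1708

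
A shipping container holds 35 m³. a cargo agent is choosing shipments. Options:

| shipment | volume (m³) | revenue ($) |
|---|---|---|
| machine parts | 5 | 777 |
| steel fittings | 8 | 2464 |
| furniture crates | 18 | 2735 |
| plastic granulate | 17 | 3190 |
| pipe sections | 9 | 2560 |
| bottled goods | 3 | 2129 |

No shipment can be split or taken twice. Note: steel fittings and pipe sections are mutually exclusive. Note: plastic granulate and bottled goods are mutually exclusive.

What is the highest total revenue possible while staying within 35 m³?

Taking machine parts + furniture crates + pipe sections + bottled goods: 35 m³ used, 8201 in revenue.
Nothing else feasible within 35 m³ beats 8201.

8201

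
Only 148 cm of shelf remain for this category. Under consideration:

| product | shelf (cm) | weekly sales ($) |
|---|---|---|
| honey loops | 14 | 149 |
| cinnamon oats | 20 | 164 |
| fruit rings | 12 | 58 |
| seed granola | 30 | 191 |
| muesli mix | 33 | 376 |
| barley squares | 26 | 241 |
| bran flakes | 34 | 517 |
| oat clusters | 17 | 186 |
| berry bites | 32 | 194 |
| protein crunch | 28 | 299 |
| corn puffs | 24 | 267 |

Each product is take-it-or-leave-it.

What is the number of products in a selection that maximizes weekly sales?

6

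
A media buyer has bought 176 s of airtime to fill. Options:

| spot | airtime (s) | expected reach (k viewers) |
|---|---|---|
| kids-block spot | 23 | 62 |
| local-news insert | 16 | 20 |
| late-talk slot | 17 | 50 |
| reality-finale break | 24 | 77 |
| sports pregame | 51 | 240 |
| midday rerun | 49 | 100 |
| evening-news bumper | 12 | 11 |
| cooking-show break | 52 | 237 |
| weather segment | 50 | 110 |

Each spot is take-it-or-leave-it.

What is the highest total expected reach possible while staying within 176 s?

666

Taking kids-block spot + late-talk slot + reality-finale break + sports pregame + cooking-show break: 167 s used, 666 in expected reach.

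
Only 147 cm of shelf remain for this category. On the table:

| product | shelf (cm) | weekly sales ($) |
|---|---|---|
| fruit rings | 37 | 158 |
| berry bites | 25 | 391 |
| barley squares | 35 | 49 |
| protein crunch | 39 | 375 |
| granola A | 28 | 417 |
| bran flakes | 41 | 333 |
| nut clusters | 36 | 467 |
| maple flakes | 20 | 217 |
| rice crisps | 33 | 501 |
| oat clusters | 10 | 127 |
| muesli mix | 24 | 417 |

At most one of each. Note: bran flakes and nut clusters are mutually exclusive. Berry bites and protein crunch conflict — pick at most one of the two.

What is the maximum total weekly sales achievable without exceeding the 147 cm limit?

Taking berry bites + granola A + nut clusters + rice crisps + muesli mix: 146 cm used, 2193 in weekly sales.
The spare 1 cm is too small for any remaining product, and no feasible exchange beats 2193.

2193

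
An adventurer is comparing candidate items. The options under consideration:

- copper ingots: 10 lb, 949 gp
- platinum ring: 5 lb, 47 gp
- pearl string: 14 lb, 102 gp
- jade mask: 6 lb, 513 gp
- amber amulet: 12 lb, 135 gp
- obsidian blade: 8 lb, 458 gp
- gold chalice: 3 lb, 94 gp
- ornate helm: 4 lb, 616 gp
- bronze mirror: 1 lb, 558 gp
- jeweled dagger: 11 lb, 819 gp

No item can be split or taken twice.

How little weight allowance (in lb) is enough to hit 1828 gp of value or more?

15

Minimise lb subject to total value ≥ 1828.
copper ingots + ornate helm + bronze mirror: 2123 value at 15 lb.
No combination under 15 lb hits 1828.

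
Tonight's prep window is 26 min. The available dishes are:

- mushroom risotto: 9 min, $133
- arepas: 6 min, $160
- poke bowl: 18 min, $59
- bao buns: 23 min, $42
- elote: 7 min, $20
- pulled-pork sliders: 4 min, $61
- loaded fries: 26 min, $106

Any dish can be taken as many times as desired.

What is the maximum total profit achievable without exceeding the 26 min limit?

640

The ratio ordering already packs tightly: 4×arepas, 24 min, 640.
Every other selection either busts 26 min or fails to beat 640.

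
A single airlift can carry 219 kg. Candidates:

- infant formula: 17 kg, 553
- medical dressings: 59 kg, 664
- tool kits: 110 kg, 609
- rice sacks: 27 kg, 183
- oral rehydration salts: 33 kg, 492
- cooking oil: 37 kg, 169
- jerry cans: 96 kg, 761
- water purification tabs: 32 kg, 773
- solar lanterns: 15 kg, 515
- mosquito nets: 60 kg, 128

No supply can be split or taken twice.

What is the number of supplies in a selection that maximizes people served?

5

Optimal total is 3266.
infant formula + medical dressings + jerry cans + water purification tabs + solar lanterns hits 3266 at 219 kg.
Any selection reaching 3266 contains exactly 5 supplies.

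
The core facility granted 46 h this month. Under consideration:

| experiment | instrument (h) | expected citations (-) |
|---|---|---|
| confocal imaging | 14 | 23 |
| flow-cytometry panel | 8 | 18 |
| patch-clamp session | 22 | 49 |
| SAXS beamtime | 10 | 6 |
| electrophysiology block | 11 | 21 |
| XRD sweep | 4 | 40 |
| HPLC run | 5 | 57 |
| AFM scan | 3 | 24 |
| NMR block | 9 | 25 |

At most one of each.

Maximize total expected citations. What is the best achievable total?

195

Filling by ratio: flow-cytometry panel + electrophysiology block + XRD sweep + HPLC run + AFM scan + NMR block for 185, with 6 h left unused.
Dropping flow-cytometry panel and electrophysiology block frees 19 h; slotting in patch-clamp session (22 h) lifts the total to 195 at 43 h.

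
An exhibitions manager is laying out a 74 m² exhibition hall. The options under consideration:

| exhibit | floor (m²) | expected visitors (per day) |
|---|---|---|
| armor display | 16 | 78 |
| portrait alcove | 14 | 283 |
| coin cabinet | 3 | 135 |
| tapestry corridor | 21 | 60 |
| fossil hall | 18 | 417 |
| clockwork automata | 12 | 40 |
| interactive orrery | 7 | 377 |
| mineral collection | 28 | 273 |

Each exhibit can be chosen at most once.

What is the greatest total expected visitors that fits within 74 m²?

1485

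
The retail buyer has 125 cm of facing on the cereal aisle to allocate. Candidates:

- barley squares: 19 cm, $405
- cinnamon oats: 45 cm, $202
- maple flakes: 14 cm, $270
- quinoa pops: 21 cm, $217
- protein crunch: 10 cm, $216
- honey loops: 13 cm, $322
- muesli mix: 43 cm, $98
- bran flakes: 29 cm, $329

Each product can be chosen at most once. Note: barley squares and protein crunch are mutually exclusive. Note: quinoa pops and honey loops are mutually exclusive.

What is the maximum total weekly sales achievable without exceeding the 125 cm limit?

1528

By weekly sales per cm: honey loops 24.77, protein crunch 21.60, barley squares 21.32, maple flakes 19.29 lead.
Taking barley squares + cinnamon oats + maple flakes + honey loops + bran flakes: 120 cm used, 1528 in weekly sales.
That's the maximum — no feasible swap from here does better than 1528.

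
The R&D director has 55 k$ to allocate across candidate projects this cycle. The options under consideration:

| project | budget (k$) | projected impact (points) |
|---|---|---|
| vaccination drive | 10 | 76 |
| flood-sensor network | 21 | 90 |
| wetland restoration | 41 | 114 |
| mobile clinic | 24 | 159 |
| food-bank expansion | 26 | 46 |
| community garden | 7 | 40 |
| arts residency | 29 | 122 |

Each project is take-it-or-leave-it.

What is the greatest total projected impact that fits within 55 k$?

325

Taking the top-ratio projects first gives vaccination drive + mobile clinic + community garden for 275 (41 k$).
The 7 k$ tied up in community garden is better spent on flood-sensor network — total rises to 325 (55 k$).
Runner-up flood-sensor network + mobile clinic + community garden tops out at 289.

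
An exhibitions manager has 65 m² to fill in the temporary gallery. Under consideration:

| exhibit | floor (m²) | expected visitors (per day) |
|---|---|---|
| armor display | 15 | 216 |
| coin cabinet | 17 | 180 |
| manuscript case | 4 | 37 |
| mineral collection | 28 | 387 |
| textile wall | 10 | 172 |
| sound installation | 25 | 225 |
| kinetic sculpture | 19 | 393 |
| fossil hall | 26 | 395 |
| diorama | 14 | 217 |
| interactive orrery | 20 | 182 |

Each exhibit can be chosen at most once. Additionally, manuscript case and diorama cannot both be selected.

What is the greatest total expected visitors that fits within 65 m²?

Armor display + manuscript case + kinetic sculpture + fossil hall uses 64 of the 65 m² and totals 1041.
Runner-up armor display + coin cabinet + kinetic sculpture + diorama tops out at 1006.

1041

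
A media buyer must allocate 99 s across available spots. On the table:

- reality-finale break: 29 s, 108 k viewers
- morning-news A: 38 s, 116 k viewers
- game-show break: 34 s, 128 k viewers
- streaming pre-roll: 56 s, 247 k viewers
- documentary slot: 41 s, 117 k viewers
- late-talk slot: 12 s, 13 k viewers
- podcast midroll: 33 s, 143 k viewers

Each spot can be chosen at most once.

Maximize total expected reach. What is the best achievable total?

Taking streaming pre-roll + podcast midroll: 89 s used, 390 in expected reach.

390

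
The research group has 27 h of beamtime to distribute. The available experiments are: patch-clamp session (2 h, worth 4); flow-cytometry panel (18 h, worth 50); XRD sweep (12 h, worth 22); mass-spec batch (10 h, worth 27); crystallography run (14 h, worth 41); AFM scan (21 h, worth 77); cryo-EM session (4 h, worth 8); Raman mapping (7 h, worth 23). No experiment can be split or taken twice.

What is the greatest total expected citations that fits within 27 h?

Taking patch-clamp session + AFM scan + cryo-EM session: 27 h used, 89 in expected citations.

89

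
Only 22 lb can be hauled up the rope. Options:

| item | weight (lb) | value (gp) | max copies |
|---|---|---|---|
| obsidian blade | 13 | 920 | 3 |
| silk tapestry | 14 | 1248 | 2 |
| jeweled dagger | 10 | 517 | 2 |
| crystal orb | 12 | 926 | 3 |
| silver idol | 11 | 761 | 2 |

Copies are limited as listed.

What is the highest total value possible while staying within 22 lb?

Filling by ratio: silk tapestry for 1248, with 8 lb left unused.
Replace silk tapestry with 2×silver idol: the trade gains 274 net, giving 1522 at 22 lb.

1522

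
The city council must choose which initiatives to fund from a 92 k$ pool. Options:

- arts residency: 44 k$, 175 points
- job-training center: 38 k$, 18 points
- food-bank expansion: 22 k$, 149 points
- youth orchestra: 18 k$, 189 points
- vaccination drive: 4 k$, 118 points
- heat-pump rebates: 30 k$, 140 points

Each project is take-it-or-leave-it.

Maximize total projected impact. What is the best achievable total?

631

A density-first pass picks food-bank expansion + youth orchestra + vaccination drive + heat-pump rebates — 596 at 74 k$.
Replace heat-pump rebates with arts residency: the trade gains 35 net, giving 631 at 88 k$.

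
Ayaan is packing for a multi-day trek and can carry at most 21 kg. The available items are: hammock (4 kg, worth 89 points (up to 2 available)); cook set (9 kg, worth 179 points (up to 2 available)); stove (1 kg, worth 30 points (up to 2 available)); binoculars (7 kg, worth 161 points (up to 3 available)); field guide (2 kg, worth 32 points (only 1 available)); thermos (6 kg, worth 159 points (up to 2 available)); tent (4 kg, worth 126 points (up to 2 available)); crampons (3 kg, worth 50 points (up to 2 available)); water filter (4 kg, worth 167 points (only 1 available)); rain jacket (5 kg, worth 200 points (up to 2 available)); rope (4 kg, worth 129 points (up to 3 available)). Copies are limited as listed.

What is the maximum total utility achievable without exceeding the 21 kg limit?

758

Greedy by ratio would take 2×stove + water filter + 2×rain jacket + rope: 20 kg used, total 756.
Dropping stove frees 1 kg; slotting in field guide (2 kg) lifts the total to 758 at 21 kg.
Nothing else within 21 kg beats 758.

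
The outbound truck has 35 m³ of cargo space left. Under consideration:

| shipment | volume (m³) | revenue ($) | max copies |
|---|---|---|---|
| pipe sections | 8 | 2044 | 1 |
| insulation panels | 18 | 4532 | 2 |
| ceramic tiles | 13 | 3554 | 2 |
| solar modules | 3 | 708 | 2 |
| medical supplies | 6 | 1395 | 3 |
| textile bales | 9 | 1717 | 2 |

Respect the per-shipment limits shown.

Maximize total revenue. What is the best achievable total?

9211

Taking the top-ratio shipments first gives pipe sections + 2×ceramic tiles for 9152 (34 m³).
Replace pipe sections with solar modules + medical supplies: the trade gains 59 net, giving 9211 at 35 m³.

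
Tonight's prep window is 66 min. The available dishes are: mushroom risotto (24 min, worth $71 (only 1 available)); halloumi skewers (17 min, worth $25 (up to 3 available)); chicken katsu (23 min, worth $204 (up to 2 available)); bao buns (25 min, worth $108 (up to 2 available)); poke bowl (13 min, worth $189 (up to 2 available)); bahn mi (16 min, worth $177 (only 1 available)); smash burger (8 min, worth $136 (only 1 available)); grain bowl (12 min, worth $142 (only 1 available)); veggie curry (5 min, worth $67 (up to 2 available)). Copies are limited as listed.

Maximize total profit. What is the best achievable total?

833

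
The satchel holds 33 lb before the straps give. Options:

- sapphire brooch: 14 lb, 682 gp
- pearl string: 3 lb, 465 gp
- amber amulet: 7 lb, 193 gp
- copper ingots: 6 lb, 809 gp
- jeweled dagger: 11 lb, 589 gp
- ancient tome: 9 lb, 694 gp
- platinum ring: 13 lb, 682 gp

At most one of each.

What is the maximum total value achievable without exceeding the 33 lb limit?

2650

Taking the top-ratio items first gives pearl string + copper ingots + jeweled dagger + ancient tome for 2557 (29 lb).
Replace jeweled dagger with sapphire brooch: the trade gains 93 net, giving 2650 at 32 lb.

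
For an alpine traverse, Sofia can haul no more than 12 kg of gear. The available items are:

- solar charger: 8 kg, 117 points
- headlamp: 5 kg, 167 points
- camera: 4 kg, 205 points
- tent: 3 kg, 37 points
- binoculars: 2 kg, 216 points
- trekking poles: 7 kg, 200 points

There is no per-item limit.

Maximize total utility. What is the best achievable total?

6×binoculars uses 12 of the 12 kg and totals 1296.
Every other selection either busts 12 kg or fails to beat 1296.

1296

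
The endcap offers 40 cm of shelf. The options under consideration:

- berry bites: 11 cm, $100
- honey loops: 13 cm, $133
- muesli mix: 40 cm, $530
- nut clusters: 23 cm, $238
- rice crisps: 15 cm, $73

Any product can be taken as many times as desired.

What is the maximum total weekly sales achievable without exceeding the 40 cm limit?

530

Best packing: muesli mix — 40 cm, 530 total.
No other feasible combination exceeds 530.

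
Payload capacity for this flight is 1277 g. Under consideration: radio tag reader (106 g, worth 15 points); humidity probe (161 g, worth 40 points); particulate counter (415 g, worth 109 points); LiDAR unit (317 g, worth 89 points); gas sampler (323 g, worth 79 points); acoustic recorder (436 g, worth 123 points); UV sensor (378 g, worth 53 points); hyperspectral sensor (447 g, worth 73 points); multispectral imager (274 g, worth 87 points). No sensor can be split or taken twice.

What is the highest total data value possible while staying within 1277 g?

Filling by ratio: humidity probe + LiDAR unit + acoustic recorder + multispectral imager for 339, with 89 g left unused.
Dropping acoustic recorder frees 436 g; slotting in radio tag reader + particulate counter (521 g) lifts the total to 340 at 1273 g.
Runner-up humidity probe + LiDAR unit + acoustic recorder + multispectral imager tops out at 339.

340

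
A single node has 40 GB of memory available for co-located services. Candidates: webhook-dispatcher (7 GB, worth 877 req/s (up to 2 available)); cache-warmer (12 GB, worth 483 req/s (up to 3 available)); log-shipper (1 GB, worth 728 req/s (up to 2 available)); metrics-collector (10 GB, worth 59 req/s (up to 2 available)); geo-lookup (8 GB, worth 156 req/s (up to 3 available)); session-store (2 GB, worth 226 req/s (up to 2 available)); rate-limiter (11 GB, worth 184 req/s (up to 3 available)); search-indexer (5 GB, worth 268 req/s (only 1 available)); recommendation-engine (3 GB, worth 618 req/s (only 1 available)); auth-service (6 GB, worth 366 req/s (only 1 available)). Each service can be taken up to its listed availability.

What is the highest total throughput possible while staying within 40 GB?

5031

By throughput per GB: log-shipper 728.00, recommendation-engine 206.00, webhook-dispatcher 125.29, session-store 113.00 lead.
Greedy by ratio would take 2×webhook-dispatcher + 2×log-shipper + 2×session-store + search-indexer + recommendation-engine + auth-service: 34 GB used, total 4914.
Replace auth-service with cache-warmer: the trade gains 117 net, giving 5031 at 40 GB.
No other feasible combination exceeds 5031.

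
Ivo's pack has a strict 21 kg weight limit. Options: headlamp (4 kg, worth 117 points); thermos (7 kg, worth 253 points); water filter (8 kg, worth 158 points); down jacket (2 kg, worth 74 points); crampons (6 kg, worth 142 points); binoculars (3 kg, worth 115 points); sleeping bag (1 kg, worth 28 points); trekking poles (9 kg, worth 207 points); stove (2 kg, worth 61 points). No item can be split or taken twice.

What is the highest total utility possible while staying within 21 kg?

Density check — binoculars 38.33, down jacket 37.00, thermos 36.14 are the best per kg.
Filling by ratio: headlamp + thermos + down jacket + binoculars + sleeping bag + stove for 648, with 2 kg left unused.
The 4 kg tied up in headlamp is better spent on crampons — total rises to 673 (21 kg).

673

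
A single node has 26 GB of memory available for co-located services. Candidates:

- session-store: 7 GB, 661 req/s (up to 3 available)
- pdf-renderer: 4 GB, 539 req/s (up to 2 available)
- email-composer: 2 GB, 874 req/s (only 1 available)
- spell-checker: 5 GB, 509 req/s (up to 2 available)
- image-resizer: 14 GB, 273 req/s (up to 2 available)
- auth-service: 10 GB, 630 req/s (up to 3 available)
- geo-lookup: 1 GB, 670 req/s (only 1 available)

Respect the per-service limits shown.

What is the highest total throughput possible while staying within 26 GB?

3944

Ranking by ratio (throughput/GB): geo-lookup 670.00, email-composer 437.00, pdf-renderer 134.75.
A density-first pass picks 2×pdf-renderer + email-composer + 2×spell-checker + geo-lookup — 3640 at 21 GB.
Replace 2×spell-checker with 2×session-store: the trade gains 304 net, giving 3944 at 25 GB.
Nothing else within 26 GB beats 3944.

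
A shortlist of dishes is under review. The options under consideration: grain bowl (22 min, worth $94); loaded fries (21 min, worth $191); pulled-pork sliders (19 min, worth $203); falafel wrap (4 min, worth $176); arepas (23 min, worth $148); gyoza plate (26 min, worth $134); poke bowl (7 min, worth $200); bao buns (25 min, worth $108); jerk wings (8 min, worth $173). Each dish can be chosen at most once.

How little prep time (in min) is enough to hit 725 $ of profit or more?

38

Need the lightest bundle worth ≥ 725.
Taking pulled-pork sliders + falafel wrap + poke bowl + jerk wings gives 752 (≥ 725) for 38 min.
No combination under 38 min hits 725.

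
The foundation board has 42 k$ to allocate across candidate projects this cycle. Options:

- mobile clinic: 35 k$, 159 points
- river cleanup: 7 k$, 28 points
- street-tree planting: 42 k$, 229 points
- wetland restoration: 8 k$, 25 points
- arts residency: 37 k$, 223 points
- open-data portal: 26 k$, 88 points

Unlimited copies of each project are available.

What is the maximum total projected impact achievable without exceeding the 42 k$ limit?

229

Density check — arts residency 6.03, street-tree planting 5.45, mobile clinic 4.54, river cleanup 4.00 are the best per k$.
A density-first pass picks arts residency — 223 at 37 k$.
The 37 k$ tied up in arts residency is better spent on street-tree planting — total rises to 229 (42 k$).
That's the maximum — no swap from here does better than 229.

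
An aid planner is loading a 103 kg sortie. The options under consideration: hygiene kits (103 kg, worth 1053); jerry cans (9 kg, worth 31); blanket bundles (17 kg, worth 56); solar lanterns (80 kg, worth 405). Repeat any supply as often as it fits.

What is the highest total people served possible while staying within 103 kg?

Taking hygiene kits: 103 kg used, 1053 in people served.
Nothing else within 103 kg beats 1053.

1053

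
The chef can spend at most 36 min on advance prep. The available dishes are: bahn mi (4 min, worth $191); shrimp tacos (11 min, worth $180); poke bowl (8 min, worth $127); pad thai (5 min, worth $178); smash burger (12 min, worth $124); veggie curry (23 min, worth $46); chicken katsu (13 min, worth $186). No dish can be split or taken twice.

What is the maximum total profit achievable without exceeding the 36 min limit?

735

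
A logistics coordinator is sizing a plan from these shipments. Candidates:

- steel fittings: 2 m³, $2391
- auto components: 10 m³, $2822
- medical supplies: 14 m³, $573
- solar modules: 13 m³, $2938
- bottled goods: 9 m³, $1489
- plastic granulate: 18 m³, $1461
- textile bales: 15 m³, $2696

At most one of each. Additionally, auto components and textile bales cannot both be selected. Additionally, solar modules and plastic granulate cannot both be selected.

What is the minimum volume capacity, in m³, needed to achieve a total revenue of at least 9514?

Look for the lowest-volume combination reaching 9514.
steel fittings + auto components + solar modules + bottled goods: 9640 revenue at 34 m³.
Below 34 m³ the best achievable stays under 9514.

34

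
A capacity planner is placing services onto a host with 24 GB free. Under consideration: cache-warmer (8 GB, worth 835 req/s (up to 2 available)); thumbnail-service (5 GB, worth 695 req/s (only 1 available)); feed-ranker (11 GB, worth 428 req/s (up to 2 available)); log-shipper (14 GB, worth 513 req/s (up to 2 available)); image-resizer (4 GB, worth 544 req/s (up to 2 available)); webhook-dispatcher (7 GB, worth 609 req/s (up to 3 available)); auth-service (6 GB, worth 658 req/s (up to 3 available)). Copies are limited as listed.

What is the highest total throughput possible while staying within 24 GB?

2758

Ranking by ratio (throughput/GB): thumbnail-service 139.00, image-resizer 136.00, auth-service 109.67, cache-warmer 104.38.
A density-first pass picks thumbnail-service + 2×image-resizer + auth-service — 2441 at 19 GB.
Dropping thumbnail-service and auth-service frees 11 GB; slotting in 2×cache-warmer (16 GB) lifts the total to 2758 at 24 GB.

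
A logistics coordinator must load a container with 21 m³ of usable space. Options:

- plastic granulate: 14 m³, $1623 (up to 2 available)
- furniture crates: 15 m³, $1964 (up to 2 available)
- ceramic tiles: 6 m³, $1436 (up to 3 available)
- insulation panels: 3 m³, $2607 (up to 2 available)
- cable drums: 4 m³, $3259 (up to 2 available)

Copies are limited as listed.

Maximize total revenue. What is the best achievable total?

By revenue per m³: insulation panels 869.00, cable drums 814.75, ceramic tiles 239.33, furniture crates 130.93 lead.
The ratio ordering already packs tightly: ceramic tiles + 2×insulation panels + 2×cable drums, 20 m³, 13168.
The spare 1 m³ is too small for any remaining shipment, and no exchange beats 13168.

13168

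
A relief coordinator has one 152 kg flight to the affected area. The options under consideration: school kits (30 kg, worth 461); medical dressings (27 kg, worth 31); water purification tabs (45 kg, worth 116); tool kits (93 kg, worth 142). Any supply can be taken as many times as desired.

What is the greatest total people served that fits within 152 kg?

The ratio ordering already packs tightly: 5×school kits, 150 kg, 2305.
Every other selection either busts 152 kg or fails to beat 2305.

2305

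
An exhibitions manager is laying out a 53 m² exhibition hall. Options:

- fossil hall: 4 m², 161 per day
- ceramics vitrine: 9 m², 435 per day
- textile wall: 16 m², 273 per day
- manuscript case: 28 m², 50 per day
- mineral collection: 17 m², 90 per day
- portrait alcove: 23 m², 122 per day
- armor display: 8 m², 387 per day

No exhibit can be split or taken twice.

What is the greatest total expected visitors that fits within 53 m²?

1256

The ratio ordering already packs tightly: fossil hall + ceramics vitrine + textile wall + armor display, 37 m², 1256.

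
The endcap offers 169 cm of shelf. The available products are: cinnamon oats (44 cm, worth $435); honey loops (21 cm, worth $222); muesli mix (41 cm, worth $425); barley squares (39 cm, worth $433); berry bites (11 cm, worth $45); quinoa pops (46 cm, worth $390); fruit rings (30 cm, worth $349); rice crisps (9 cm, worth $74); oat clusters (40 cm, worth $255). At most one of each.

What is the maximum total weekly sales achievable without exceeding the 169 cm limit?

The ratio heuristic lands on honey loops + muesli mix + barley squares + berry bites + fruit rings + rice crisps (1548) but leaves 18 cm idle.
The 32 cm tied up in honey loops and berry bites is better spent on cinnamon oats — total rises to 1716 (163 cm).
Nothing else within 169 cm beats 1716.

1716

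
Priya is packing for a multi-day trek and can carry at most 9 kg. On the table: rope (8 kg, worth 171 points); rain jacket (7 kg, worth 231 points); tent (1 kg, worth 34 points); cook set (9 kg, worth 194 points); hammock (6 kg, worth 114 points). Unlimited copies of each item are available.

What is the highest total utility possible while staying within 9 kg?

306

9×tent uses 9 of the 9 kg and totals 306.
That's the maximum — no swap from here does better than 306.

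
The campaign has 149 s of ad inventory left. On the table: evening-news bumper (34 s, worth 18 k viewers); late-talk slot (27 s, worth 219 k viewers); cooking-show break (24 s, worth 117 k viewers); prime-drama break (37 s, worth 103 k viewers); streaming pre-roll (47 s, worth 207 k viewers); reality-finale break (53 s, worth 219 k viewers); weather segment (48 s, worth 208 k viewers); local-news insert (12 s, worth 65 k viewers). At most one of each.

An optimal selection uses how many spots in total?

Best achievable expected reach is 751.
For example late-talk slot + cooking-show break + streaming pre-roll + weather segment achieves it, using 146 s.
Every optimal selection uses 4 spots.

4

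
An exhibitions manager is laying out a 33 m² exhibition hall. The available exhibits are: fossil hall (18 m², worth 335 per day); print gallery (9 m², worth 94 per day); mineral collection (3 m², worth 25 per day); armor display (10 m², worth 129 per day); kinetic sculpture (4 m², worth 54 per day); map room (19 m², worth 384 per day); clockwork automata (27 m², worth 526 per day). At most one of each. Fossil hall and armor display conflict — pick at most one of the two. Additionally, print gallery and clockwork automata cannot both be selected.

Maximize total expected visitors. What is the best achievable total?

580

Taking the top-ratio exhibits first gives armor display + kinetic sculpture + map room for 567 (33 m²).
Replace armor display and map room with clockwork automata: the trade gains 13 net, giving 580 at 31 m².
Runner-up armor display + kinetic sculpture + map room tops out at 567.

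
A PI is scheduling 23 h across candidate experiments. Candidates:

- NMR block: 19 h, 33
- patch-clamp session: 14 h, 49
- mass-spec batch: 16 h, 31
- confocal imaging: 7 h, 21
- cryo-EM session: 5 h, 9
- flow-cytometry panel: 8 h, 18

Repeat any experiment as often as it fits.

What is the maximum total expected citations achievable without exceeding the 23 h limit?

70

Taking patch-clamp session + confocal imaging: 21 h used, 70 in expected citations.
The spare 2 h is too small for any remaining experiment, and no exchange beats 70.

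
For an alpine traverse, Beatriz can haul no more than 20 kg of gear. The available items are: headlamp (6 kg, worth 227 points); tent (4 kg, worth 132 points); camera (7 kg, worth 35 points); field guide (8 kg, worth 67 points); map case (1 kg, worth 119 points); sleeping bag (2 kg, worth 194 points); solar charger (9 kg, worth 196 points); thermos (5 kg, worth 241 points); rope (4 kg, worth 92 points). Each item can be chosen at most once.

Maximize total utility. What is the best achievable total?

By utility per kg: map case 119.00, sleeping bag 97.00, thermos 48.20, headlamp 37.83 lead.
Best packing: headlamp + tent + map case + sleeping bag + thermos — 18 kg, 913 total.

913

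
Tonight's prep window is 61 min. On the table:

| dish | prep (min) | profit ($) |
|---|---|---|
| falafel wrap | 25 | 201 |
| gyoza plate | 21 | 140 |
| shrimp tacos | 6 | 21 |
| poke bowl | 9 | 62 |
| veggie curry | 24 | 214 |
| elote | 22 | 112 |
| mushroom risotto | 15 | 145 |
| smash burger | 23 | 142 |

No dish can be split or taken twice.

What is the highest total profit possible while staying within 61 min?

Taking the top-ratio dishes first gives shrimp tacos + poke bowl + veggie curry + mushroom risotto for 442 (54 min).
The 15 min tied up in shrimp tacos and poke bowl is better spent on gyoza plate — total rises to 499 (60 min).
Runner-up falafel wrap + gyoza plate + mushroom risotto tops out at 486.

499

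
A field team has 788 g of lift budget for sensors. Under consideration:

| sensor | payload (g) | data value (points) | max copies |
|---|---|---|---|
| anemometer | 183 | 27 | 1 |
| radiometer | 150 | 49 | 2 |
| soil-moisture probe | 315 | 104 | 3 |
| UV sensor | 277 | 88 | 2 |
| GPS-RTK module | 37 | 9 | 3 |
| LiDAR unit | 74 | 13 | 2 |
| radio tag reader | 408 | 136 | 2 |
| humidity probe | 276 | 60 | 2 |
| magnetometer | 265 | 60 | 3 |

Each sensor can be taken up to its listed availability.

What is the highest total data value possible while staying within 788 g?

Taking the top-ratio sensors first gives soil-moisture probe + GPS-RTK module + radio tag reader for 249 (760 g).
Replace GPS-RTK module and radio tag reader with radiometer + soil-moisture probe: the trade gains 8 net, giving 257 at 780 g.
No other feasible combination exceeds 257.

257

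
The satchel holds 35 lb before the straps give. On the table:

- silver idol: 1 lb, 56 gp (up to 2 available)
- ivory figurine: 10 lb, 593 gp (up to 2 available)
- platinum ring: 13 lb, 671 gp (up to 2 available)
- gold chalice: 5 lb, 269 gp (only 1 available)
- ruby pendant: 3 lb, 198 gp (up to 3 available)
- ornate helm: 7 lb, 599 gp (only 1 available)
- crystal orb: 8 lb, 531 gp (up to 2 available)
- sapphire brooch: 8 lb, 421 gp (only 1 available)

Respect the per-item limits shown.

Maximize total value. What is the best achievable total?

2382

Ranking by ratio (value/lb): ornate helm 85.57, crystal orb 66.38, ruby pendant 66.00, ivory figurine 59.30.
A density-first pass picks 2×silver idol + 3×ruby pendant + ornate helm + 2×crystal orb — 2367 at 34 lb.
Replace silver idol and ruby pendant with gold chalice: the trade gains 15 net, giving 2382 at 35 lb.
That's the maximum — no swap from here does better than 2382.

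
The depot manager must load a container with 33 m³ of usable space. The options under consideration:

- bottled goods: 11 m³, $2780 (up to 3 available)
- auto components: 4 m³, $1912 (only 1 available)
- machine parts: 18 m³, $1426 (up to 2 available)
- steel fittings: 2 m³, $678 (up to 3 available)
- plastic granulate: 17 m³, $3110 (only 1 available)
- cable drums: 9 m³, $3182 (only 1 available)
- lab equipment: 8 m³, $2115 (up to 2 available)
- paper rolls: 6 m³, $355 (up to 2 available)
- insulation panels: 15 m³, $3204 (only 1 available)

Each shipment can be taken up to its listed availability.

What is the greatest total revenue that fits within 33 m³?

10680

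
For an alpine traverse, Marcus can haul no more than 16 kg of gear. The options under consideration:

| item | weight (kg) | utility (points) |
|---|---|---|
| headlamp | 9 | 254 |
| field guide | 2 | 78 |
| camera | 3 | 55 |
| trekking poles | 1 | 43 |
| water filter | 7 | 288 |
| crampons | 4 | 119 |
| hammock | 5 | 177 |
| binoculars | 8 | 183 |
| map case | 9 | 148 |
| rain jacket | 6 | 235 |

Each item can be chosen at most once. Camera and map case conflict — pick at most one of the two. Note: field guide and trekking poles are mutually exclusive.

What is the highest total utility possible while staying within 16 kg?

Field guide + water filter + rain jacket uses 15 of the 16 kg and totals 601.
The closest alternative, water filter + crampons + hammock, reaches only 584.

601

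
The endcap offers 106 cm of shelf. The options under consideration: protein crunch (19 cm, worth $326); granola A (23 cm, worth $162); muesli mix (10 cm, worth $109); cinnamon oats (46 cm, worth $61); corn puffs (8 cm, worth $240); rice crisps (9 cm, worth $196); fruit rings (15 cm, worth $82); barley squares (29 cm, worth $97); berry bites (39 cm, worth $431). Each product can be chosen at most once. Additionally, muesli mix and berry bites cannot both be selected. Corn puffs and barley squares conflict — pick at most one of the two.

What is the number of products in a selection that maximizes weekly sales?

Best achievable weekly sales is 1355.
One optimal bundle: protein crunch + granola A + corn puffs + rice crisps + berry bites (98 cm).
All optima have 5 products.

5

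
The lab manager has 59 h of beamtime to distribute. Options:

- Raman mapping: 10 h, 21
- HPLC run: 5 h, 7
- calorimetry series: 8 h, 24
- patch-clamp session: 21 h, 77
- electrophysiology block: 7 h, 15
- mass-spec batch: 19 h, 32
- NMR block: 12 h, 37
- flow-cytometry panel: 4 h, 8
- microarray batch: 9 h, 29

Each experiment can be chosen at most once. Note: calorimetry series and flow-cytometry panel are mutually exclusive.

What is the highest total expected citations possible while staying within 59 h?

Density check — patch-clamp session 3.67, microarray batch 3.22, NMR block 3.08, calorimetry series 3.00 are the best per h.
Calorimetry series + patch-clamp session + electrophysiology block + NMR block + microarray batch uses 57 of the 59 h and totals 182.

182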